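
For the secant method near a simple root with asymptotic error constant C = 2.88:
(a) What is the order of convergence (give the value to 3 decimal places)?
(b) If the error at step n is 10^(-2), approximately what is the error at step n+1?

(a) Secant method has superlinear convergence with order φ = (1+√5)/2 ≈ 1.618.
    This means |e_{n+1}| ≈ C|e_n|^1.618.

(b) With |e_n| = 10^(-2) and C = 2.88:
    |e_{n+1}| ≈ 2.88 × (10^(-2))^1.618 = 2.88 × 10^(-3.24)

(a) ≈ 1.618 (golden ratio); (b) |e_{n+1}| ≈ 1.672e-03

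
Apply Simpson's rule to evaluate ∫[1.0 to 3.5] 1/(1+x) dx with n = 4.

f(x) = 1/(1+x)
a = 1.0, b = 3.5, n = 4
h = (b - a)/n = 0.625000

Simpson's rule: (h/3)[f(x₀) + 4f(x₁) + 2f(x₂) + ... + f(xₙ)]

x_0 = 1.0000, f(x_0) = 0.500000, coefficient = 1
x_1 = 1.6250, f(x_1) = 0.380952, coefficient = 4
x_2 = 2.2500, f(x_2) = 0.307692, coefficient = 2
x_3 = 2.8750, f(x_3) = 0.258065, coefficient = 4
x_4 = 3.5000, f(x_4) = 0.222222, coefficient = 1

I ≈ (0.625000/3) × 3.893674 = 0.811182
Exact value: 0.810930
Error: 0.000252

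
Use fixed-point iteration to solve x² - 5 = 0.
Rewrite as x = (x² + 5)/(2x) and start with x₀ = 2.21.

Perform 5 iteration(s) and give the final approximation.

Equation: x² - 5 = 0
Fixed-point form: x = (x² + 5)/(2x)
x₀ = 2.21

x_1 = g(2.210000) = 2.236222
x_2 = g(2.236222) = 2.236068
x_3 = g(2.236068) = 2.236068
x_4 = g(2.236068) = 2.236068
x_5 = g(2.236068) = 2.236068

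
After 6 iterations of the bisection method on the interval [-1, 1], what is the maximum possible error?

Bisection error bound: |error| ≤ (b-a)/2^n
|error| ≤ (1 - (-1))/2^6 = 2/2^6
|error| ≤ 0.0312500000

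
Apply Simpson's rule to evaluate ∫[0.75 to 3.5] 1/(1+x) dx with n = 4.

f(x) = 1/(1+x)
a = 0.75, b = 3.5, n = 4
h = (b - a)/n = 0.687500

Simpson's rule: (h/3)[f(x₀) + 4f(x₁) + 2f(x₂) + ... + f(xₙ)]

x_0 = 0.7500, f(x_0) = 0.571429, coefficient = 1
x_1 = 1.4375, f(x_1) = 0.410256, coefficient = 4
x_2 = 2.1250, f(x_2) = 0.320000, coefficient = 2
x_3 = 2.8125, f(x_3) = 0.262295, coefficient = 4
x_4 = 3.5000, f(x_4) = 0.222222, coefficient = 1

I ≈ (0.687500/3) × 4.123857 = 0.945051
Exact value: 0.944462
Error: 0.000589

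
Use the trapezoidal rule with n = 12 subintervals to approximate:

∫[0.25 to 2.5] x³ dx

f(x) = x³
a = 0.25, b = 2.5, n = 12
h = (b - a)/n = 0.187500

Trapezoidal rule: (h/2)[f(x₀) + 2f(x₁) + 2f(x₂) + ... + f(xₙ)]

x_0 = 0.2500, f(x_0) = 0.015625, coefficient = 1
x_1 = 0.4375, f(x_1) = 0.083740, coefficient = 2
x_2 = 0.6250, f(x_2) = 0.244141, coefficient = 2
x_3 = 0.8125, f(x_3) = 0.536377, coefficient = 2
x_4 = 1.0000, f(x_4) = 1.000000, coefficient = 2
x_5 = 1.1875, f(x_5) = 1.674561, coefficient = 2
x_6 = 1.3750, f(x_6) = 2.599609, coefficient = 2
x_7 = 1.5625, f(x_7) = 3.814697, coefficient = 2
x_8 = 1.7500, f(x_8) = 5.359375, coefficient = 2
x_9 = 1.9375, f(x_9) = 7.273193, coefficient = 2
x_10 = 2.1250, f(x_10) = 9.595703, coefficient = 2
x_11 = 2.3125, f(x_11) = 12.366455, coefficient = 2
x_12 = 2.5000, f(x_12) = 15.625000, coefficient = 1

I ≈ (0.187500/2) × 104.736328 = 9.819031
Exact value: 9.764648
Error: 0.054382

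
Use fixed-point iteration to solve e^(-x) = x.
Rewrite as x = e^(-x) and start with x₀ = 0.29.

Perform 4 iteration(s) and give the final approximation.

Equation: e^(-x) = x
Fixed-point form: x = e^(-x)
x₀ = 0.29

x_1 = g(0.290000) = 0.748264
x_2 = g(0.748264) = 0.473187
x_3 = g(0.473187) = 0.623013
x_4 = g(0.623013) = 0.536326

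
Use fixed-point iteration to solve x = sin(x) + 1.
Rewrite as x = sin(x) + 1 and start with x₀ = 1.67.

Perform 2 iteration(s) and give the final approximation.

Equation: x = sin(x) + 1
Fixed-point form: x = sin(x) + 1
x₀ = 1.67

x_1 = g(1.670000) = 1.995083
x_2 = g(1.995083) = 1.911332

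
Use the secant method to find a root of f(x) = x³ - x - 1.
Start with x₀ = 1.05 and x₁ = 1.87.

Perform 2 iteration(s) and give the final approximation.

f(x) = x³ - x - 1
x₀ = 1.05, x₁ = 1.87

Secant formula: x_{n+1} = x_n - f(x_n)(x_n - x_{n-1})/(f(x_n) - f(x_{n-1}))

Iteration 1:
  f(1.050000) = -0.892375
  f(1.870000) = 3.669203
  x_2 = 1.870000 - 3.669203×(1.870000 - 1.050000)/(3.669203 - (-0.892375))
       = 1.210415
Iteration 2:
  f(1.870000) = 3.669203
  f(1.210415) = -0.437029
  x_3 = 1.210415 - (-0.437029)×(1.210415 - 1.870000)/(-0.437029 - 3.669203)
       = 1.280615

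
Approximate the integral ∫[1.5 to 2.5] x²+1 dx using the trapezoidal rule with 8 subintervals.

f(x) = x²+1
a = 1.5, b = 2.5, n = 8
h = (b - a)/n = 0.125000

Trapezoidal rule: (h/2)[f(x₀) + 2f(x₁) + 2f(x₂) + ... + f(xₙ)]

x_0 = 1.5000, f(x_0) = 3.250000, coefficient = 1
x_1 = 1.6250, f(x_1) = 3.640625, coefficient = 2
x_2 = 1.7500, f(x_2) = 4.062500, coefficient = 2
x_3 = 1.8750, f(x_3) = 4.515625, coefficient = 2
x_4 = 2.0000, f(x_4) = 5.000000, coefficient = 2
x_5 = 2.1250, f(x_5) = 5.515625, coefficient = 2
x_6 = 2.2500, f(x_6) = 6.062500, coefficient = 2
x_7 = 2.3750, f(x_7) = 6.640625, coefficient = 2
x_8 = 2.5000, f(x_8) = 7.250000, coefficient = 1

I ≈ (0.125000/2) × 81.375000 = 5.085938
Exact value: 5.083333
Error: 0.002604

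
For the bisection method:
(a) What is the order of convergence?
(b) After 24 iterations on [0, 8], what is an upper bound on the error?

(a) Bisection has linear (order 1) convergence; the error is halved each step.

(b) Error bound = (b-a)/2^n = (8 - 0)/2^{24}
    = 8/2^{24}

(a) 1 (linear); (b) error ≤ 4.77e-07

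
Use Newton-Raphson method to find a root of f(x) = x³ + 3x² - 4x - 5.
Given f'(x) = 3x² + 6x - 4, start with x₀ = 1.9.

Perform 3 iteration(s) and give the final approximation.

f(x) = x³ + 3x² - 4x - 5
f'(x) = 3x² + 6x - 4
x₀ = 1.9

Newton-Raphson formula: x_{n+1} = x_n - f(x_n)/f'(x_n)

Iteration 1:
  f(1.900000) = 5.089000
  f'(1.900000) = 18.230000
  x_1 = 1.900000 - 5.089000/18.230000 = 1.620845
Iteration 2:
  f(1.620845) = 0.656217
  f'(1.620845) = 13.606482
  x_2 = 1.620845 - 0.656217/13.606482 = 1.572617
Iteration 3:
  f(1.572617) = 0.018176
  f'(1.572617) = 12.855067
  x_3 = 1.572617 - 0.018176/12.855067 = 1.571203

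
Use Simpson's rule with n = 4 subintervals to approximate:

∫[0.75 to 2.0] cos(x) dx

f(x) = cos(x)
a = 0.75, b = 2.0, n = 4
h = (b - a)/n = 0.312500

Simpson's rule: (h/3)[f(x₀) + 4f(x₁) + 2f(x₂) + ... + f(xₙ)]

x_0 = 0.7500, f(x_0) = 0.731689, coefficient = 1
x_1 = 1.0625, f(x_1) = 0.486690, coefficient = 4
x_2 = 1.3750, f(x_2) = 0.194548, coefficient = 2
x_3 = 1.6875, f(x_3) = -0.116439, coefficient = 4
x_4 = 2.0000, f(x_4) = -0.416147, coefficient = 1

I ≈ (0.312500/3) × 2.185640 = 0.227671
Exact value: 0.227659
Error: 0.000012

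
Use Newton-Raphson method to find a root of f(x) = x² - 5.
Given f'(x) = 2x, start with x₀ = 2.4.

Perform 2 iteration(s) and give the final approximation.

f(x) = x² - 5
f'(x) = 2x
x₀ = 2.4

Newton-Raphson formula: x_{n+1} = x_n - f(x_n)/f'(x_n)

Iteration 1:
  f(2.400000) = 0.760000
  f'(2.400000) = 4.800000
  x_1 = 2.400000 - 0.760000/4.800000 = 2.241667
Iteration 2:
  f(2.241667) = 0.025069
  f'(2.241667) = 4.483333
  x_2 = 2.241667 - 0.025069/4.483333 = 2.236075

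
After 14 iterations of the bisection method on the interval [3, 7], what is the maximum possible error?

Bisection error bound: |error| ≤ (b-a)/2^n
|error| ≤ (7 - 3)/2^14 = 4/2^14
|error| ≤ 0.0002441406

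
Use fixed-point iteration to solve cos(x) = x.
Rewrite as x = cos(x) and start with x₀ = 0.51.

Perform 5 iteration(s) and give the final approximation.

Equation: cos(x) = x
Fixed-point form: x = cos(x)
x₀ = 0.51

x_1 = g(0.510000) = 0.872745
x_2 = g(0.872745) = 0.642726
x_3 = g(0.642726) = 0.800465
x_4 = g(0.800465) = 0.696373
x_5 = g(0.696373) = 0.767173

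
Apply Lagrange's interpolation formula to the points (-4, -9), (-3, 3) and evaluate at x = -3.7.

Lagrange interpolation formula:
P(x) = Σ yᵢ × Lᵢ(x)
where Lᵢ(x) = Π_{j≠i} (x - xⱼ)/(xᵢ - xⱼ)

L_0(-3.7) = (-3.7 - (-3))/(-4 - (-3)) = 0.700000
L_1(-3.7) = (-3.7 - (-4))/(-3 - (-4)) = 0.300000

P(-3.7) = (-9)×L_0(-3.7) + 3×L_1(-3.7)
P(-3.7) = -5.400000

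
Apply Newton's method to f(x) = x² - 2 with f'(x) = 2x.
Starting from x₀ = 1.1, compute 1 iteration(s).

f(x) = x² - 2
f'(x) = 2x
x₀ = 1.1

Newton-Raphson formula: x_{n+1} = x_n - f(x_n)/f'(x_n)

Iteration 1:
  f(1.100000) = -0.790000
  f'(1.100000) = 2.200000
  x_1 = 1.100000 - (-0.790000)/2.200000 = 1.459091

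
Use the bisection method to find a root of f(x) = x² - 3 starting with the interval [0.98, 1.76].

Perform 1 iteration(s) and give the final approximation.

f(x) = x² - 3
Initial interval: [0.98, 1.76]

Iteration 1:
  c_1 = (0.980000 + 1.760000)/2 = 1.370000
  f(c_1) = f(1.370000) = -1.123100
  f(a) × f(c) ≥ 0, new interval: [1.370000, 1.760000]

After 1 iteration(s), the approximation is c_1 = 1.370000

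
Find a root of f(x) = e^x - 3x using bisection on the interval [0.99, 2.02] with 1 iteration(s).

f(x) = e^x - 3x
Initial interval: [0.99, 2.02]

Iteration 1:
  c_1 = (0.990000 + 2.020000)/2 = 1.505000
  f(c_1) = f(1.505000) = -0.010846
  f(a) × f(c) ≥ 0, new interval: [1.505000, 2.020000]

After 1 iteration(s), the approximation is c_1 = 1.505000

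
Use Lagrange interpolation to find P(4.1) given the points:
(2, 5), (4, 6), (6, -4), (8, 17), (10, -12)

Lagrange interpolation formula:
P(x) = Σ yᵢ × Lᵢ(x)
where Lᵢ(x) = Π_{j≠i} (x - xⱼ)/(xᵢ - xⱼ)

L_0(4.1) = (4.1 - 4)/(2 - 4) × (4.1 - 6)/(2 - 6) × (4.1 - 8)/(2 - 8) × (4.1 - 10)/(2 - 10) = -0.011385
L_1(4.1) = (4.1 - 2)/(4 - 2) × (4.1 - 6)/(4 - 6) × (4.1 - 8)/(4 - 8) × (4.1 - 10)/(4 - 10) = 0.956353
L_2(4.1) = (4.1 - 2)/(6 - 2) × (4.1 - 4)/(6 - 4) × (4.1 - 8)/(6 - 8) × (4.1 - 10)/(6 - 10) = 0.075502
L_3(4.1) = (4.1 - 2)/(8 - 2) × (4.1 - 4)/(8 - 4) × (4.1 - 6)/(8 - 6) × (4.1 - 10)/(8 - 10) = -0.024522
L_4(4.1) = (4.1 - 2)/(10 - 2) × (4.1 - 4)/(10 - 4) × (4.1 - 6)/(10 - 6) × (4.1 - 8)/(10 - 8) = 0.004052

P(4.1) = 5×L_0(4.1) + 6×L_1(4.1) + (-4)×L_2(4.1) + 17×L_3(4.1) + (-12)×L_4(4.1)
P(4.1) = 4.913687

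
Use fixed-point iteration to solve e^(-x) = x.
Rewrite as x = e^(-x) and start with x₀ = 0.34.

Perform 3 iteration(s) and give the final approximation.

Equation: e^(-x) = x
Fixed-point form: x = e^(-x)
x₀ = 0.34

x_1 = g(0.340000) = 0.711770
x_2 = g(0.711770) = 0.490775
x_3 = g(0.490775) = 0.612152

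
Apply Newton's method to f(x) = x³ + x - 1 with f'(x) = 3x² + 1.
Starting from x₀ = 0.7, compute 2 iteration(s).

f(x) = x³ + x - 1
f'(x) = 3x² + 1
x₀ = 0.7

Newton-Raphson formula: x_{n+1} = x_n - f(x_n)/f'(x_n)

Iteration 1:
  f(0.700000) = 0.043000
  f'(0.700000) = 2.470000
  x_1 = 0.700000 - 0.043000/2.470000 = 0.682591
Iteration 2:
  f(0.682591) = 0.000631
  f'(0.682591) = 2.397792
  x_2 = 0.682591 - 0.000631/2.397792 = 0.682328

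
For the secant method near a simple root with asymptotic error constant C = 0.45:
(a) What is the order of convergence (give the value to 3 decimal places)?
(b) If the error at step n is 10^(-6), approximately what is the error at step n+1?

(a) Secant method has superlinear convergence with order φ = (1+√5)/2 ≈ 1.618.
    This means |e_{n+1}| ≈ C|e_n|^1.618.

(b) With |e_n| = 10^(-6) and C = 0.45:
    |e_{n+1}| ≈ 0.45 × (10^(-6))^1.618 = 0.45 × 10^(-9.71)

(a) ≈ 1.618 (golden ratio); (b) |e_{n+1}| ≈ 8.811e-11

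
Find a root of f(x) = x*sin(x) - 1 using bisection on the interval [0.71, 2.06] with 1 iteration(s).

f(x) = x*sin(x) - 1
Initial interval: [0.71, 2.06]

Iteration 1:
  c_1 = (0.710000 + 2.060000)/2 = 1.385000
  f(c_1) = f(1.385000) = 0.361163
  f(a) × f(c) < 0, new interval: [0.710000, 1.385000]

After 1 iteration(s), the approximation is c_1 = 1.385000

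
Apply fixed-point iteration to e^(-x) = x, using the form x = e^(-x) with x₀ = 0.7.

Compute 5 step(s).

Equation: e^(-x) = x
Fixed-point form: x = e^(-x)
x₀ = 0.7

x_1 = g(0.700000) = 0.496585
x_2 = g(0.496585) = 0.608605
x_3 = g(0.608605) = 0.544109
x_4 = g(0.544109) = 0.580359
x_5 = g(0.580359) = 0.559698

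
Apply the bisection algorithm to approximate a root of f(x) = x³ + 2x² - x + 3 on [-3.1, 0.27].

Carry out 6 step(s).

f(x) = x³ + 2x² - x + 3
Initial interval: [-3.1, 0.27]

Iteration 1:
  c_1 = (-3.100000 + 0.270000)/2 = -1.415000
  f(c_1) = f(-1.415000) = 5.586302
  f(a) × f(c) < 0, new interval: [-3.100000, -1.415000]
Iteration 2:
  c_2 = (-3.100000 + (-1.415000))/2 = -2.257500
  f(c_2) = f(-2.257500) = 3.945201
  f(a) × f(c) < 0, new interval: [-3.100000, -2.257500]
Iteration 3:
  c_3 = (-3.100000 + (-2.257500))/2 = -2.678750
  f(c_3) = f(-2.678750) = 0.808243
  f(a) × f(c) < 0, new interval: [-3.100000, -2.678750]
Iteration 4:
  c_4 = (-3.100000 + (-2.678750))/2 = -2.889375
  f(c_4) = f(-2.889375) = -1.535561
  f(a) × f(c) ≥ 0, new interval: [-2.889375, -2.678750]
Iteration 5:
  c_5 = (-2.889375 + (-2.678750))/2 = -2.784063
  f(c_5) = f(-2.784063) = -0.293209
  f(a) × f(c) ≥ 0, new interval: [-2.784063, -2.678750]
Iteration 6:
  c_6 = (-2.784063 + (-2.678750))/2 = -2.731406
  f(c_6) = f(-2.731406) = 0.274691
  f(a) × f(c) < 0, new interval: [-2.784063, -2.731406]

After 6 iteration(s), the approximation is c_6 = -2.731406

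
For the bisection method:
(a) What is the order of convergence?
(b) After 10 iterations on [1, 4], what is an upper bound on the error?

(a) Bisection has linear (order 1) convergence; the error is halved each step.

(b) Error bound = (b-a)/2^n = (4 - 1)/2^{10}
    = 3/2^{10}

(a) 1 (linear); (b) error ≤ 2.93e-03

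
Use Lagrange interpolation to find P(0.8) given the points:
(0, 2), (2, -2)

Lagrange interpolation formula:
P(x) = Σ yᵢ × Lᵢ(x)
where Lᵢ(x) = Π_{j≠i} (x - xⱼ)/(xᵢ - xⱼ)

L_0(0.8) = (0.8 - 2)/(0 - 2) = 0.600000
L_1(0.8) = (0.8 - 0)/(2 - 0) = 0.400000

P(0.8) = 2×L_0(0.8) + (-2)×L_1(0.8)
P(0.8) = 0.400000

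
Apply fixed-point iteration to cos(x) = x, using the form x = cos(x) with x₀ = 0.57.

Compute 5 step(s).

Equation: cos(x) = x
Fixed-point form: x = cos(x)
x₀ = 0.57

x_1 = g(0.570000) = 0.841901
x_2 = g(0.841901) = 0.666046
x_3 = g(0.666046) = 0.786271
x_4 = g(0.786271) = 0.706489
x_5 = g(0.706489) = 0.760646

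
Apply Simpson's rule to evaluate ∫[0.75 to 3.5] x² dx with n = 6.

f(x) = x²
a = 0.75, b = 3.5, n = 6
h = (b - a)/n = 0.458333

Simpson's rule: (h/3)[f(x₀) + 4f(x₁) + 2f(x₂) + ... + f(xₙ)]

x_0 = 0.7500, f(x_0) = 0.562500, coefficient = 1
x_1 = 1.2083, f(x_1) = 1.460069, coefficient = 4
x_2 = 1.6667, f(x_2) = 2.777778, coefficient = 2
x_3 = 2.1250, f(x_3) = 4.515625, coefficient = 4
x_4 = 2.5833, f(x_4) = 6.673611, coefficient = 2
x_5 = 3.0417, f(x_5) = 9.251736, coefficient = 4
x_6 = 3.5000, f(x_6) = 12.250000, coefficient = 1

I ≈ (0.458333/3) × 92.625000 = 14.151042
Exact value: 14.151042
Error: 0.000000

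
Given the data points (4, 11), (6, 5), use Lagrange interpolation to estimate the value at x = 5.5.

Lagrange interpolation formula:
P(x) = Σ yᵢ × Lᵢ(x)
where Lᵢ(x) = Π_{j≠i} (x - xⱼ)/(xᵢ - xⱼ)

L_0(5.5) = (5.5 - 6)/(4 - 6) = 0.250000
L_1(5.5) = (5.5 - 4)/(6 - 4) = 0.750000

P(5.5) = 11×L_0(5.5) + 5×L_1(5.5)
P(5.5) = 6.500000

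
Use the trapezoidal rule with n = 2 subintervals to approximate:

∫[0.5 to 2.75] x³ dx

f(x) = x³
a = 0.5, b = 2.75, n = 2
h = (b - a)/n = 1.125000

Trapezoidal rule: (h/2)[f(x₀) + 2f(x₁) + 2f(x₂) + ... + f(xₙ)]

x_0 = 0.5000, f(x_0) = 0.125000, coefficient = 1
x_1 = 1.6250, f(x_1) = 4.291016, coefficient = 2
x_2 = 2.7500, f(x_2) = 20.796875, coefficient = 1

I ≈ (1.125000/2) × 29.503906 = 16.595947
Exact value: 14.282227
Error: 2.313721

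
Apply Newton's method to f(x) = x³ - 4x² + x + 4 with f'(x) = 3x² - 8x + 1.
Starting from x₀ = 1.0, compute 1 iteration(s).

f(x) = x³ - 4x² + x + 4
f'(x) = 3x² - 8x + 1
x₀ = 1.0

Newton-Raphson formula: x_{n+1} = x_n - f(x_n)/f'(x_n)

Iteration 1:
  f(1.000000) = 2.000000
  f'(1.000000) = -4.000000
  x_1 = 1.000000 - 2.000000/(-4.000000) = 1.500000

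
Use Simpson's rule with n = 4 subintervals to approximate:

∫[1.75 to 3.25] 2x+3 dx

f(x) = 2x+3
a = 1.75, b = 3.25, n = 4
h = (b - a)/n = 0.375000

Simpson's rule: (h/3)[f(x₀) + 4f(x₁) + 2f(x₂) + ... + f(xₙ)]

x_0 = 1.7500, f(x_0) = 6.500000, coefficient = 1
x_1 = 2.1250, f(x_1) = 7.250000, coefficient = 4
x_2 = 2.5000, f(x_2) = 8.000000, coefficient = 2
x_3 = 2.8750, f(x_3) = 8.750000, coefficient = 4
x_4 = 3.2500, f(x_4) = 9.500000, coefficient = 1

I ≈ (0.375000/3) × 96.000000 = 12.000000
Exact value: 12.000000
Error: 0.000000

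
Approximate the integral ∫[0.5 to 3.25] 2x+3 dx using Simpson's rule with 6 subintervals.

f(x) = 2x+3
a = 0.5, b = 3.25, n = 6
h = (b - a)/n = 0.458333

Simpson's rule: (h/3)[f(x₀) + 4f(x₁) + 2f(x₂) + ... + f(xₙ)]

x_0 = 0.5000, f(x_0) = 4.000000, coefficient = 1
x_1 = 0.9583, f(x_1) = 4.916667, coefficient = 4
x_2 = 1.4167, f(x_2) = 5.833333, coefficient = 2
x_3 = 1.8750, f(x_3) = 6.750000, coefficient = 4
x_4 = 2.3333, f(x_4) = 7.666667, coefficient = 2
x_5 = 2.7917, f(x_5) = 8.583333, coefficient = 4
x_6 = 3.2500, f(x_6) = 9.500000, coefficient = 1

I ≈ (0.458333/3) × 121.500000 = 18.562500
Exact value: 18.562500
Error: 0.000000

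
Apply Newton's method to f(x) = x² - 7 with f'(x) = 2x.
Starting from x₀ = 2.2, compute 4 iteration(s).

f(x) = x² - 7
f'(x) = 2x
x₀ = 2.2

Newton-Raphson formula: x_{n+1} = x_n - f(x_n)/f'(x_n)

Iteration 1:
  f(2.200000) = -2.160000
  f'(2.200000) = 4.400000
  x_1 = 2.200000 - (-2.160000)/4.400000 = 2.690909
Iteration 2:
  f(2.690909) = 0.240992
  f'(2.690909) = 5.381818
  x_2 = 2.690909 - 0.240992/5.381818 = 2.646130
Iteration 3:
  f(2.646130) = 0.002005
  f'(2.646130) = 5.292260
  x_3 = 2.646130 - 0.002005/5.292260 = 2.645751
Iteration 4:
  f(2.645751) = 0.000000
  f'(2.645751) = 5.291503
  x_4 = 2.645751 - 0.000000/5.291503 = 2.645751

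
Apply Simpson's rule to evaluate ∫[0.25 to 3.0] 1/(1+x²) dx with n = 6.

f(x) = 1/(1+x²)
a = 0.25, b = 3.0, n = 6
h = (b - a)/n = 0.458333

Simpson's rule: (h/3)[f(x₀) + 4f(x₁) + 2f(x₂) + ... + f(xₙ)]

x_0 = 0.2500, f(x_0) = 0.941176, coefficient = 1
x_1 = 0.7083, f(x_1) = 0.665896, coefficient = 4
x_2 = 1.1667, f(x_2) = 0.423529, coefficient = 2
x_3 = 1.6250, f(x_3) = 0.274678, coefficient = 4
x_4 = 2.0833, f(x_4) = 0.187256, coefficient = 2
x_5 = 2.5417, f(x_5) = 0.134047, coefficient = 4
x_6 = 3.0000, f(x_6) = 0.100000, coefficient = 1

I ≈ (0.458333/3) × 6.561232 = 1.002410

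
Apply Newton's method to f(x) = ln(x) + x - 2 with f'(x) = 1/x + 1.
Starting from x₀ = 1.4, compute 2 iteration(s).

f(x) = ln(x) + x - 2
f'(x) = 1/x + 1
x₀ = 1.4

Newton-Raphson formula: x_{n+1} = x_n - f(x_n)/f'(x_n)

Iteration 1:
  f(1.400000) = -0.263528
  f'(1.400000) = 1.714286
  x_1 = 1.400000 - (-0.263528)/1.714286 = 1.553725
Iteration 2:
  f(1.553725) = -0.005621
  f'(1.553725) = 1.643615
  x_2 = 1.553725 - (-0.005621)/1.643615 = 1.557144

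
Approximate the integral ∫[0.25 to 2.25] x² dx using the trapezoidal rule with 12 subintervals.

f(x) = x²
a = 0.25, b = 2.25, n = 12
h = (b - a)/n = 0.166667

Trapezoidal rule: (h/2)[f(x₀) + 2f(x₁) + 2f(x₂) + ... + f(xₙ)]

x_0 = 0.2500, f(x_0) = 0.062500, coefficient = 1
x_1 = 0.4167, f(x_1) = 0.173611, coefficient = 2
x_2 = 0.5833, f(x_2) = 0.340278, coefficient = 2
x_3 = 0.7500, f(x_3) = 0.562500, coefficient = 2
x_4 = 0.9167, f(x_4) = 0.840278, coefficient = 2
x_5 = 1.0833, f(x_5) = 1.173611, coefficient = 2
x_6 = 1.2500, f(x_6) = 1.562500, coefficient = 2
x_7 = 1.4167, f(x_7) = 2.006944, coefficient = 2
x_8 = 1.5833, f(x_8) = 2.506944, coefficient = 2
x_9 = 1.7500, f(x_9) = 3.062500, coefficient = 2
x_10 = 1.9167, f(x_10) = 3.673611, coefficient = 2
x_11 = 2.0833, f(x_11) = 4.340278, coefficient = 2
x_12 = 2.2500, f(x_12) = 5.062500, coefficient = 1

I ≈ (0.166667/2) × 45.611111 = 3.800926
Exact value: 3.791667
Error: 0.009259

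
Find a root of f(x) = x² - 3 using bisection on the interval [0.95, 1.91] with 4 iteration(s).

f(x) = x² - 3
Initial interval: [0.95, 1.91]

Iteration 1:
  c_1 = (0.950000 + 1.910000)/2 = 1.430000
  f(c_1) = f(1.430000) = -0.955100
  f(a) × f(c) ≥ 0, new interval: [1.430000, 1.910000]
Iteration 2:
  c_2 = (1.430000 + 1.910000)/2 = 1.670000
  f(c_2) = f(1.670000) = -0.211100
  f(a) × f(c) ≥ 0, new interval: [1.670000, 1.910000]
Iteration 3:
  c_3 = (1.670000 + 1.910000)/2 = 1.790000
  f(c_3) = f(1.790000) = 0.204100
  f(a) × f(c) < 0, new interval: [1.670000, 1.790000]
Iteration 4:
  c_4 = (1.670000 + 1.790000)/2 = 1.730000
  f(c_4) = f(1.730000) = -0.007100
  f(a) × f(c) ≥ 0, new interval: [1.730000, 1.790000]

After 4 iteration(s), the approximation is c_4 = 1.730000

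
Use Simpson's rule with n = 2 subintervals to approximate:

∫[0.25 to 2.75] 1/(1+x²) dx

f(x) = 1/(1+x²)
a = 0.25, b = 2.75, n = 2
h = (b - a)/n = 1.250000

Simpson's rule: (h/3)[f(x₀) + 4f(x₁) + 2f(x₂) + ... + f(xₙ)]

x_0 = 0.2500, f(x_0) = 0.941176, coefficient = 1
x_1 = 1.5000, f(x_1) = 0.307692, coefficient = 4
x_2 = 2.7500, f(x_2) = 0.116788, coefficient = 1

I ≈ (1.250000/3) × 2.288734 = 0.953639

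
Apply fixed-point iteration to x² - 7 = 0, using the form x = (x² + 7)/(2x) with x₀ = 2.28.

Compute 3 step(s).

Equation: x² - 7 = 0
Fixed-point form: x = (x² + 7)/(2x)
x₀ = 2.28

x_1 = g(2.280000) = 2.675088
x_2 = g(2.675088) = 2.645912
x_3 = g(2.645912) = 2.645751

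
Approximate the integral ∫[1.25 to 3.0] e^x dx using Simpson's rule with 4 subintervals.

f(x) = e^x
a = 1.25, b = 3.0, n = 4
h = (b - a)/n = 0.437500

Simpson's rule: (h/3)[f(x₀) + 4f(x₁) + 2f(x₂) + ... + f(xₙ)]

x_0 = 1.2500, f(x_0) = 3.490343, coefficient = 1
x_1 = 1.6875, f(x_1) = 5.405949, coefficient = 4
x_2 = 2.1250, f(x_2) = 8.372897, coefficient = 2
x_3 = 2.5625, f(x_3) = 12.968197, coefficient = 4
x_4 = 3.0000, f(x_4) = 20.085537, coefficient = 1

I ≈ (0.437500/3) × 113.818260 = 16.598496
Exact value: 16.595194
Error: 0.003302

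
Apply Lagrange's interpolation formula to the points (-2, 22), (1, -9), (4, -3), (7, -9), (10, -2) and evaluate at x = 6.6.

Lagrange interpolation formula:
P(x) = Σ yᵢ × Lᵢ(x)
where Lᵢ(x) = Π_{j≠i} (x - xⱼ)/(xᵢ - xⱼ)

L_0(6.6) = (6.6 - 1)/(-2 - 1) × (6.6 - 4)/(-2 - 4) × (6.6 - 7)/(-2 - 7) × (6.6 - 10)/(-2 - 10) = 0.010186
L_1(6.6) = (6.6 - (-2))/(1 - (-2)) × (6.6 - 4)/(1 - 4) × (6.6 - 7)/(1 - 7) × (6.6 - 10)/(1 - 10) = -0.062571
L_2(6.6) = (6.6 - (-2))/(4 - (-2)) × (6.6 - 1)/(4 - 1) × (6.6 - 7)/(4 - 7) × (6.6 - 10)/(4 - 10) = 0.202153
L_3(6.6) = (6.6 - (-2))/(7 - (-2)) × (6.6 - 1)/(7 - 1) × (6.6 - 4)/(7 - 4) × (6.6 - 10)/(7 - 10) = 0.875997
L_4(6.6) = (6.6 - (-2))/(10 - (-2)) × (6.6 - 1)/(10 - 1) × (6.6 - 4)/(10 - 4) × (6.6 - 7)/(10 - 7) = -0.025765

P(6.6) = 22×L_0(6.6) + (-9)×L_1(6.6) + (-3)×L_2(6.6) + (-9)×L_3(6.6) + (-2)×L_4(6.6)
P(6.6) = -7.651667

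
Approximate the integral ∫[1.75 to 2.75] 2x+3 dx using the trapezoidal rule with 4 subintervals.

f(x) = 2x+3
a = 1.75, b = 2.75, n = 4
h = (b - a)/n = 0.250000

Trapezoidal rule: (h/2)[f(x₀) + 2f(x₁) + 2f(x₂) + ... + f(xₙ)]

x_0 = 1.7500, f(x_0) = 6.500000, coefficient = 1
x_1 = 2.0000, f(x_1) = 7.000000, coefficient = 2
x_2 = 2.2500, f(x_2) = 7.500000, coefficient = 2
x_3 = 2.5000, f(x_3) = 8.000000, coefficient = 2
x_4 = 2.7500, f(x_4) = 8.500000, coefficient = 1

I ≈ (0.250000/2) × 60.000000 = 7.500000
Exact value: 7.500000
Error: 0.000000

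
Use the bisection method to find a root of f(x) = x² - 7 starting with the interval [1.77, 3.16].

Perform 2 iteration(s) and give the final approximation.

f(x) = x² - 7
Initial interval: [1.77, 3.16]

Iteration 1:
  c_1 = (1.770000 + 3.160000)/2 = 2.465000
  f(c_1) = f(2.465000) = -0.923775
  f(a) × f(c) ≥ 0, new interval: [2.465000, 3.160000]
Iteration 2:
  c_2 = (2.465000 + 3.160000)/2 = 2.812500
  f(c_2) = f(2.812500) = 0.910156
  f(a) × f(c) < 0, new interval: [2.465000, 2.812500]

After 2 iteration(s), the approximation is c_2 = 2.812500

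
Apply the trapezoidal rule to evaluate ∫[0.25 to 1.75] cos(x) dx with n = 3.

f(x) = cos(x)
a = 0.25, b = 1.75, n = 3
h = (b - a)/n = 0.500000

Trapezoidal rule: (h/2)[f(x₀) + 2f(x₁) + 2f(x₂) + ... + f(xₙ)]

x_0 = 0.2500, f(x_0) = 0.968912, coefficient = 1
x_1 = 0.7500, f(x_1) = 0.731689, coefficient = 2
x_2 = 1.2500, f(x_2) = 0.315322, coefficient = 2
x_3 = 1.7500, f(x_3) = -0.178246, coefficient = 1

I ≈ (0.500000/2) × 2.884689 = 0.721172
Exact value: 0.736582
Error: 0.015410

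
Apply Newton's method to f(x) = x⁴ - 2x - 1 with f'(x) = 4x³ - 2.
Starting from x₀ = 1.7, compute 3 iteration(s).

f(x) = x⁴ - 2x - 1
f'(x) = 4x³ - 2
x₀ = 1.7

Newton-Raphson formula: x_{n+1} = x_n - f(x_n)/f'(x_n)

Iteration 1:
  f(1.700000) = 3.952100
  f'(1.700000) = 17.652000
  x_1 = 1.700000 - 3.952100/17.652000 = 1.476110
Iteration 2:
  f(1.476110) = 0.795392
  f'(1.476110) = 10.865198
  x_2 = 1.476110 - 0.795392/10.865198 = 1.402905
Iteration 3:
  f(1.402905) = 0.067773
  f'(1.402905) = 9.044464
  x_3 = 1.402905 - 0.067773/9.044464 = 1.395412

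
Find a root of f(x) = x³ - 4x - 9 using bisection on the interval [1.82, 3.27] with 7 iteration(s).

f(x) = x³ - 4x - 9
Initial interval: [1.82, 3.27]

Iteration 1:
  c_1 = (1.820000 + 3.270000)/2 = 2.545000
  f(c_1) = f(2.545000) = -2.695971
  f(a) × f(c) ≥ 0, new interval: [2.545000, 3.270000]
Iteration 2:
  c_2 = (2.545000 + 3.270000)/2 = 2.907500
  f(c_2) = f(2.907500) = 3.948715
  f(a) × f(c) < 0, new interval: [2.545000, 2.907500]
Iteration 3:
  c_3 = (2.545000 + 2.907500)/2 = 2.726250
  f(c_3) = f(2.726250) = 0.357687
  f(a) × f(c) < 0, new interval: [2.545000, 2.726250]
Iteration 4:
  c_4 = (2.545000 + 2.726250)/2 = 2.635625
  f(c_4) = f(2.635625) = -1.234080
  f(a) × f(c) ≥ 0, new interval: [2.635625, 2.726250]
Iteration 5:
  c_5 = (2.635625 + 2.726250)/2 = 2.680937
  f(c_5) = f(2.680937) = -0.454710
  f(a) × f(c) ≥ 0, new interval: [2.680937, 2.726250]
Iteration 6:
  c_6 = (2.680937 + 2.726250)/2 = 2.703594
  f(c_6) = f(2.703594) = -0.052675
  f(a) × f(c) ≥ 0, new interval: [2.703594, 2.726250]
Iteration 7:
  c_7 = (2.703594 + 2.726250)/2 = 2.714922
  f(c_7) = f(2.714922) = 0.151461
  f(a) × f(c) < 0, new interval: [2.703594, 2.714922]

After 7 iteration(s), the approximation is c_7 = 2.714922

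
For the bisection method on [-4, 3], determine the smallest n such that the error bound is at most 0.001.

We need (b-a)/2^n ≤ 0.001
(3 - (-4))/2^n ≤ 0.001
7/2^n ≤ 0.001
2^n ≥ 7000
n ≥ log₂(7000) = 12.77
n ≥ 13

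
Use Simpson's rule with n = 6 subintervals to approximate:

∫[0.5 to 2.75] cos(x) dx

f(x) = cos(x)
a = 0.5, b = 2.75, n = 6
h = (b - a)/n = 0.375000

Simpson's rule: (h/3)[f(x₀) + 4f(x₁) + 2f(x₂) + ... + f(xₙ)]

x_0 = 0.5000, f(x_0) = 0.877583, coefficient = 1
x_1 = 0.8750, f(x_1) = 0.640997, coefficient = 4
x_2 = 1.2500, f(x_2) = 0.315322, coefficient = 2
x_3 = 1.6250, f(x_3) = -0.054177, coefficient = 4
x_4 = 2.0000, f(x_4) = -0.416147, coefficient = 2
x_5 = 2.3750, f(x_5) = -0.720278, coefficient = 4
x_6 = 2.7500, f(x_6) = -0.924302, coefficient = 1

I ≈ (0.375000/3) × -0.782204 = -0.097775
Exact value: -0.097765
Error: 0.000011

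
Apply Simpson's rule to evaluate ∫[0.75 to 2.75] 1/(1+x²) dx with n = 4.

f(x) = 1/(1+x²)
a = 0.75, b = 2.75, n = 4
h = (b - a)/n = 0.500000

Simpson's rule: (h/3)[f(x₀) + 4f(x₁) + 2f(x₂) + ... + f(xₙ)]

x_0 = 0.7500, f(x_0) = 0.640000, coefficient = 1
x_1 = 1.2500, f(x_1) = 0.390244, coefficient = 4
x_2 = 1.7500, f(x_2) = 0.246154, coefficient = 2
x_3 = 2.2500, f(x_3) = 0.164948, coefficient = 4
x_4 = 2.7500, f(x_4) = 0.116788, coefficient = 1

I ≈ (0.500000/3) × 3.469865 = 0.578311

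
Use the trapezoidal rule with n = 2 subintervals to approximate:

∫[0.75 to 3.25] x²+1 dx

f(x) = x²+1
a = 0.75, b = 3.25, n = 2
h = (b - a)/n = 1.250000

Trapezoidal rule: (h/2)[f(x₀) + 2f(x₁) + 2f(x₂) + ... + f(xₙ)]

x_0 = 0.7500, f(x_0) = 1.562500, coefficient = 1
x_1 = 2.0000, f(x_1) = 5.000000, coefficient = 2
x_2 = 3.2500, f(x_2) = 11.562500, coefficient = 1

I ≈ (1.250000/2) × 23.125000 = 14.453125
Exact value: 13.802083
Error: 0.651042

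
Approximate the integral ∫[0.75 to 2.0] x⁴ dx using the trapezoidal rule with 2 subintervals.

f(x) = x⁴
a = 0.75, b = 2.0, n = 2
h = (b - a)/n = 0.625000

Trapezoidal rule: (h/2)[f(x₀) + 2f(x₁) + 2f(x₂) + ... + f(xₙ)]

x_0 = 0.7500, f(x_0) = 0.316406, coefficient = 1
x_1 = 1.3750, f(x_1) = 3.574463, coefficient = 2
x_2 = 2.0000, f(x_2) = 16.000000, coefficient = 1

I ≈ (0.625000/2) × 23.465332 = 7.332916
Exact value: 6.352539
Error: 0.980377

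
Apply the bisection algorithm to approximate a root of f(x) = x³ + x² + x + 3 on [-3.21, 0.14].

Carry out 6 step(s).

f(x) = x³ + x² + x + 3
Initial interval: [-3.21, 0.14]

Iteration 1:
  c_1 = (-3.210000 + 0.140000)/2 = -1.535000
  f(c_1) = f(-1.535000) = 0.204420
  f(a) × f(c) < 0, new interval: [-3.210000, -1.535000]
Iteration 2:
  c_2 = (-3.210000 + (-1.535000))/2 = -2.372500
  f(c_2) = f(-2.372500) = -7.097968
  f(a) × f(c) ≥ 0, new interval: [-2.372500, -1.535000]
Iteration 3:
  c_3 = (-2.372500 + (-1.535000))/2 = -1.953750
  f(c_3) = f(-1.953750) = -2.594346
  f(a) × f(c) ≥ 0, new interval: [-1.953750, -1.535000]
Iteration 4:
  c_4 = (-1.953750 + (-1.535000))/2 = -1.744375
  f(c_4) = f(-1.744375) = -1.009392
  f(a) × f(c) ≥ 0, new interval: [-1.744375, -1.535000]
Iteration 5:
  c_5 = (-1.744375 + (-1.535000))/2 = -1.639687
  f(c_5) = f(-1.639687) = -0.359535
  f(a) × f(c) ≥ 0, new interval: [-1.639687, -1.535000]
Iteration 6:
  c_6 = (-1.639687 + (-1.535000))/2 = -1.587344
  f(c_6) = f(-1.587344) = -0.067250
  f(a) × f(c) ≥ 0, new interval: [-1.587344, -1.535000]

After 6 iteration(s), the approximation is c_6 = -1.587344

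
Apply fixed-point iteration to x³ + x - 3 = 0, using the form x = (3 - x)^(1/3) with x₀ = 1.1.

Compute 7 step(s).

Equation: x³ + x - 3 = 0
Fixed-point form: x = (3 - x)^(1/3)
x₀ = 1.1

x_1 = g(1.100000) = 1.238562
x_2 = g(1.238562) = 1.207691
x_3 = g(1.207691) = 1.214705
x_4 = g(1.214705) = 1.213119
x_5 = g(1.213119) = 1.213478
x_6 = g(1.213478) = 1.213397
x_7 = g(1.213397) = 1.213415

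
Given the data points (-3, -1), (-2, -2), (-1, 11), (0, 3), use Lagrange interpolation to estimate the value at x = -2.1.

Lagrange interpolation formula:
P(x) = Σ yᵢ × Lᵢ(x)
where Lᵢ(x) = Π_{j≠i} (x - xⱼ)/(xᵢ - xⱼ)

L_0(-2.1) = (-2.1 - (-2))/(-3 - (-2)) × (-2.1 - (-1))/(-3 - (-1)) × (-2.1 - 0)/(-3 - 0) = 0.038500
L_1(-2.1) = (-2.1 - (-3))/(-2 - (-3)) × (-2.1 - (-1))/(-2 - (-1)) × (-2.1 - 0)/(-2 - 0) = 1.039500
L_2(-2.1) = (-2.1 - (-3))/(-1 - (-3)) × (-2.1 - (-2))/(-1 - (-2)) × (-2.1 - 0)/(-1 - 0) = -0.094500
L_3(-2.1) = (-2.1 - (-3))/(0 - (-3)) × (-2.1 - (-2))/(0 - (-2)) × (-2.1 - (-1))/(0 - (-1)) = 0.016500

P(-2.1) = (-1)×L_0(-2.1) + (-2)×L_1(-2.1) + 11×L_2(-2.1) + 3×L_3(-2.1)
P(-2.1) = -3.107500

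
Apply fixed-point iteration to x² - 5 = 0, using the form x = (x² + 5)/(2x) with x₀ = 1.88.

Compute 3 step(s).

Equation: x² - 5 = 0
Fixed-point form: x = (x² + 5)/(2x)
x₀ = 1.88

x_1 = g(1.880000) = 2.269787
x_2 = g(2.269787) = 2.236318
x_3 = g(2.236318) = 2.236068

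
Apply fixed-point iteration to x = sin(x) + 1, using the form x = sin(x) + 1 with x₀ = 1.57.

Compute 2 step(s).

Equation: x = sin(x) + 1
Fixed-point form: x = sin(x) + 1
x₀ = 1.57

x_1 = g(1.570000) = 2.000000
x_2 = g(2.000000) = 1.909298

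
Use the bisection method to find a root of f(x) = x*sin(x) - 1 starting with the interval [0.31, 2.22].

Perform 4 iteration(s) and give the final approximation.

f(x) = x*sin(x) - 1
Initial interval: [0.31, 2.22]

Iteration 1:
  c_1 = (0.310000 + 2.220000)/2 = 1.265000
  f(c_1) = f(1.265000) = 0.206314
  f(a) × f(c) < 0, new interval: [0.310000, 1.265000]
Iteration 2:
  c_2 = (0.310000 + 1.265000)/2 = 0.787500
  f(c_2) = f(0.787500) = -0.441984
  f(a) × f(c) ≥ 0, new interval: [0.787500, 1.265000]
Iteration 3:
  c_3 = (0.787500 + 1.265000)/2 = 1.026250
  f(c_3) = f(1.026250) = -0.122184
  f(a) × f(c) ≥ 0, new interval: [1.026250, 1.265000]
Iteration 4:
  c_4 = (1.026250 + 1.265000)/2 = 1.145625
  f(c_4) = f(1.145625) = 0.043628
  f(a) × f(c) < 0, new interval: [1.026250, 1.145625]

After 4 iteration(s), the approximation is c_4 = 1.145625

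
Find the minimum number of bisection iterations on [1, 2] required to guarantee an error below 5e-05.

We need (b-a)/2^n ≤ 5e-05
(2 - 1)/2^n ≤ 5e-05
1/2^n ≤ 5e-05
2^n ≥ 20000
n ≥ log₂(20000) = 14.29
n ≥ 15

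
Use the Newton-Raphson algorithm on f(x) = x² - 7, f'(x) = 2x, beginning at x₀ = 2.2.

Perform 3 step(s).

f(x) = x² - 7
f'(x) = 2x
x₀ = 2.2

Newton-Raphson formula: x_{n+1} = x_n - f(x_n)/f'(x_n)

Iteration 1:
  f(2.200000) = -2.160000
  f'(2.200000) = 4.400000
  x_1 = 2.200000 - (-2.160000)/4.400000 = 2.690909
Iteration 2:
  f(2.690909) = 0.240992
  f'(2.690909) = 5.381818
  x_2 = 2.690909 - 0.240992/5.381818 = 2.646130
Iteration 3:
  f(2.646130) = 0.002005
  f'(2.646130) = 5.292260
  x_3 = 2.646130 - 0.002005/5.292260 = 2.645751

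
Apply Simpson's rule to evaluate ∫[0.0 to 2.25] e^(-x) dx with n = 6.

f(x) = e^(-x)
a = 0.0, b = 2.25, n = 6
h = (b - a)/n = 0.375000

Simpson's rule: (h/3)[f(x₀) + 4f(x₁) + 2f(x₂) + ... + f(xₙ)]

x_0 = 0.0000, f(x_0) = 1.000000, coefficient = 1
x_1 = 0.3750, f(x_1) = 0.687289, coefficient = 4
x_2 = 0.7500, f(x_2) = 0.472367, coefficient = 2
x_3 = 1.1250, f(x_3) = 0.324652, coefficient = 4
x_4 = 1.5000, f(x_4) = 0.223130, coefficient = 2
x_5 = 1.8750, f(x_5) = 0.153355, coefficient = 4
x_6 = 2.2500, f(x_6) = 0.105399, coefficient = 1

I ≈ (0.375000/3) × 7.157580 = 0.894697
Exact value: 0.894601
Error: 0.000097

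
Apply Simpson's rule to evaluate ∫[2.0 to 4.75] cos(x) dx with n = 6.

f(x) = cos(x)
a = 2.0, b = 4.75, n = 6
h = (b - a)/n = 0.458333

Simpson's rule: (h/3)[f(x₀) + 4f(x₁) + 2f(x₂) + ... + f(xₙ)]

x_0 = 2.0000, f(x_0) = -0.416147, coefficient = 1
x_1 = 2.4583, f(x_1) = -0.775519, coefficient = 4
x_2 = 2.9167, f(x_2) = -0.974811, coefficient = 2
x_3 = 3.3750, f(x_3) = -0.972884, coefficient = 4
x_4 = 3.8333, f(x_4) = -0.770137, coefficient = 2
x_5 = 4.2917, f(x_5) = -0.408420, coefficient = 4
x_6 = 4.7500, f(x_6) = 0.037602, coefficient = 1

I ≈ (0.458333/3) × -12.495732 = -1.909070
Exact value: -1.908590
Error: 0.000480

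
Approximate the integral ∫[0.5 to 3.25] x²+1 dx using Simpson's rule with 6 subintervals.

f(x) = x²+1
a = 0.5, b = 3.25, n = 6
h = (b - a)/n = 0.458333

Simpson's rule: (h/3)[f(x₀) + 4f(x₁) + 2f(x₂) + ... + f(xₙ)]

x_0 = 0.5000, f(x_0) = 1.250000, coefficient = 1
x_1 = 0.9583, f(x_1) = 1.918403, coefficient = 4
x_2 = 1.4167, f(x_2) = 3.006944, coefficient = 2
x_3 = 1.8750, f(x_3) = 4.515625, coefficient = 4
x_4 = 2.3333, f(x_4) = 6.444444, coefficient = 2
x_5 = 2.7917, f(x_5) = 8.793403, coefficient = 4
x_6 = 3.2500, f(x_6) = 11.562500, coefficient = 1

I ≈ (0.458333/3) × 92.625000 = 14.151042
Exact value: 14.151042
Error: 0.000000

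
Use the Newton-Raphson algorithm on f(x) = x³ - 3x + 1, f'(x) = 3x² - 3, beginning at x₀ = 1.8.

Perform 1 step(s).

f(x) = x³ - 3x + 1
f'(x) = 3x² - 3
x₀ = 1.8

Newton-Raphson formula: x_{n+1} = x_n - f(x_n)/f'(x_n)

Iteration 1:
  f(1.800000) = 1.432000
  f'(1.800000) = 6.720000
  x_1 = 1.800000 - 1.432000/6.720000 = 1.586905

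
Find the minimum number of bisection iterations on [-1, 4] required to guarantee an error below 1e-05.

We need (b-a)/2^n ≤ 1e-05
(4 - (-1))/2^n ≤ 1e-05
5/2^n ≤ 1e-05
2^n ≥ 500000
n ≥ log₂(500000) = 18.93
n ≥ 19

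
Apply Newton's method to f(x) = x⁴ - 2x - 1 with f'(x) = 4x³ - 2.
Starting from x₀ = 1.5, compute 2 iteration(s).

f(x) = x⁴ - 2x - 1
f'(x) = 4x³ - 2
x₀ = 1.5

Newton-Raphson formula: x_{n+1} = x_n - f(x_n)/f'(x_n)

Iteration 1:
  f(1.500000) = 1.062500
  f'(1.500000) = 11.500000
  x_1 = 1.500000 - 1.062500/11.500000 = 1.407609
Iteration 2:
  f(1.407609) = 0.110579
  f'(1.407609) = 9.155931
  x_2 = 1.407609 - 0.110579/9.155931 = 1.395531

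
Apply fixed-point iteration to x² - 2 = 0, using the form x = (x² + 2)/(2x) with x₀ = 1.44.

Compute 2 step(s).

Equation: x² - 2 = 0
Fixed-point form: x = (x² + 2)/(2x)
x₀ = 1.44

x_1 = g(1.440000) = 1.414444
x_2 = g(1.414444) = 1.414214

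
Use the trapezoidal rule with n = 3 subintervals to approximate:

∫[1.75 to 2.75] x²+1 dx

f(x) = x²+1
a = 1.75, b = 2.75, n = 3
h = (b - a)/n = 0.333333

Trapezoidal rule: (h/2)[f(x₀) + 2f(x₁) + 2f(x₂) + ... + f(xₙ)]

x_0 = 1.7500, f(x_0) = 4.062500, coefficient = 1
x_1 = 2.0833, f(x_1) = 5.340278, coefficient = 2
x_2 = 2.4167, f(x_2) = 6.840278, coefficient = 2
x_3 = 2.7500, f(x_3) = 8.562500, coefficient = 1

I ≈ (0.333333/2) × 36.986111 = 6.164352
Exact value: 6.145833
Error: 0.018519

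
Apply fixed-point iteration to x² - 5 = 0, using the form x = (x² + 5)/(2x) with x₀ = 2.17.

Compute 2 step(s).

Equation: x² - 5 = 0
Fixed-point form: x = (x² + 5)/(2x)
x₀ = 2.17

x_1 = g(2.170000) = 2.237074
x_2 = g(2.237074) = 2.236068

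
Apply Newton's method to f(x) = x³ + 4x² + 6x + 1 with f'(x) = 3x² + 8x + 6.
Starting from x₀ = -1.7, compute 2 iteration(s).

f(x) = x³ + 4x² + 6x + 1
f'(x) = 3x² + 8x + 6
x₀ = -1.7

Newton-Raphson formula: x_{n+1} = x_n - f(x_n)/f'(x_n)

Iteration 1:
  f(-1.700000) = -2.553000
  f'(-1.700000) = 1.070000
  x_1 = -1.700000 - (-2.553000)/1.070000 = 0.685981
Iteration 2:
  f(0.685981) = 7.320972
  f'(0.685981) = 12.899562
  x_2 = 0.685981 - 7.320972/12.899562 = 0.118445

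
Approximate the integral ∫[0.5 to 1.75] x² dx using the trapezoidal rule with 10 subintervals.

f(x) = x²
a = 0.5, b = 1.75, n = 10
h = (b - a)/n = 0.125000

Trapezoidal rule: (h/2)[f(x₀) + 2f(x₁) + 2f(x₂) + ... + f(xₙ)]

x_0 = 0.5000, f(x_0) = 0.250000, coefficient = 1
x_1 = 0.6250, f(x_1) = 0.390625, coefficient = 2
x_2 = 0.7500, f(x_2) = 0.562500, coefficient = 2
x_3 = 0.8750, f(x_3) = 0.765625, coefficient = 2
x_4 = 1.0000, f(x_4) = 1.000000, coefficient = 2
x_5 = 1.1250, f(x_5) = 1.265625, coefficient = 2
x_6 = 1.2500, f(x_6) = 1.562500, coefficient = 2
x_7 = 1.3750, f(x_7) = 1.890625, coefficient = 2
x_8 = 1.5000, f(x_8) = 2.250000, coefficient = 2
x_9 = 1.6250, f(x_9) = 2.640625, coefficient = 2
x_10 = 1.7500, f(x_10) = 3.062500, coefficient = 1

I ≈ (0.125000/2) × 27.968750 = 1.748047
Exact value: 1.744792
Error: 0.003255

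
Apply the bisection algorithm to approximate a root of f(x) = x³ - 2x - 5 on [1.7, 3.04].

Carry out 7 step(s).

f(x) = x³ - 2x - 5
Initial interval: [1.7, 3.04]

Iteration 1:
  c_1 = (1.700000 + 3.040000)/2 = 2.370000
  f(c_1) = f(2.370000) = 3.572053
  f(a) × f(c) < 0, new interval: [1.700000, 2.370000]
Iteration 2:
  c_2 = (1.700000 + 2.370000)/2 = 2.035000
  f(c_2) = f(2.035000) = -0.642607
  f(a) × f(c) ≥ 0, new interval: [2.035000, 2.370000]
Iteration 3:
  c_3 = (2.035000 + 2.370000)/2 = 2.202500
  f(c_3) = f(2.202500) = 1.279341
  f(a) × f(c) < 0, new interval: [2.035000, 2.202500]
Iteration 4:
  c_4 = (2.035000 + 2.202500)/2 = 2.118750
  f(c_4) = f(2.118750) = 0.273784
  f(a) × f(c) < 0, new interval: [2.035000, 2.118750]
Iteration 5:
  c_5 = (2.035000 + 2.118750)/2 = 2.076875
  f(c_5) = f(2.076875) = -0.195337
  f(a) × f(c) ≥ 0, new interval: [2.076875, 2.118750]
Iteration 6:
  c_6 = (2.076875 + 2.118750)/2 = 2.097813
  f(c_6) = f(2.097813) = 0.036465
  f(a) × f(c) < 0, new interval: [2.076875, 2.097813]
Iteration 7:
  c_7 = (2.076875 + 2.097813)/2 = 2.087344
  f(c_7) = f(2.087344) = -0.080123
  f(a) × f(c) ≥ 0, new interval: [2.087344, 2.097813]

After 7 iteration(s), the approximation is c_7 = 2.087344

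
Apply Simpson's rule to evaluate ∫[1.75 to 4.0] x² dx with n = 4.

f(x) = x²
a = 1.75, b = 4.0, n = 4
h = (b - a)/n = 0.562500

Simpson's rule: (h/3)[f(x₀) + 4f(x₁) + 2f(x₂) + ... + f(xₙ)]

x_0 = 1.7500, f(x_0) = 3.062500, coefficient = 1
x_1 = 2.3125, f(x_1) = 5.347656, coefficient = 4
x_2 = 2.8750, f(x_2) = 8.265625, coefficient = 2
x_3 = 3.4375, f(x_3) = 11.816406, coefficient = 4
x_4 = 4.0000, f(x_4) = 16.000000, coefficient = 1

I ≈ (0.562500/3) × 104.250000 = 19.546875
Exact value: 19.546875
Error: 0.000000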